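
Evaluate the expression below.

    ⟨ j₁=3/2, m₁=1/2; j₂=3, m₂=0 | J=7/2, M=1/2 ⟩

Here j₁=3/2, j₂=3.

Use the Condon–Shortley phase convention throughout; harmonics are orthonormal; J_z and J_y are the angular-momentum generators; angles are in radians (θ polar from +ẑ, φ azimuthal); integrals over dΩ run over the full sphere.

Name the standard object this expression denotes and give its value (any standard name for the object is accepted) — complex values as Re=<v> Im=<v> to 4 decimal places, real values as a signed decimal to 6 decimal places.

Clebsch–Gordan coefficient, +√(2/21) ≈ +0.308607

This is a Clebsch–Gordan (vector-coupling) coefficient.
j₁+j₂−J=1  J+j₁−j₂=2  J−j₁+j₂=5  j₁+j₂+J+1=9
(j₁±m₁, j₂±m₂, J±M) = (2,1,3,3,4,3)
P² = 384/7
sum k=0..1:
  [0] +1/12 = 1/12
  [1] −1/24 = -1/24
S = 1/24
C² = P²·S² = 2/21 ; C = +0.308607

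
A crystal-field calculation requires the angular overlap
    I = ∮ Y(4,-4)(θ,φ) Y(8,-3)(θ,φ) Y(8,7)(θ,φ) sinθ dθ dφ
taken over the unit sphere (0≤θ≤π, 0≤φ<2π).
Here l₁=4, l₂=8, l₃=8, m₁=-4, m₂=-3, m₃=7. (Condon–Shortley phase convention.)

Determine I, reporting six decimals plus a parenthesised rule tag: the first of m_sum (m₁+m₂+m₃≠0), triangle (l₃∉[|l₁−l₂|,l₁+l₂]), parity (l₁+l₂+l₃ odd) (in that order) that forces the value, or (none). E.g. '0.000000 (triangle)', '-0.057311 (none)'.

-0.067663 (none)

m-sum 0 ✓  L=20 even ✓  4≤8≤12 ✓
Π(2lᵢ+1) = 9×17×17 = 2601
triangle coeff Δ(4,8,8) = 1/185175900
Σ_t [0,4]: t=0:+1/557383680 t=1:−1/21772800 t=2:+1/8294400 t=3:−1/21772800 t=4:+1/557383680 = 1/30965760
(3j)²=36/4199 [(4 8 8; 0 0 0)], sign=+1
Σ_t [4,4]: t=4:+1/22992076800 = 1/22992076800
(3j)²=5/1938 [(4 8 8; -4 -3 7)], sign=-1
⇒ 4πI² = 270/4693
I = (-1)√(270/4693/(4π)) = -0.06766307
No selection rule forces the value: the integral is nonzero (none).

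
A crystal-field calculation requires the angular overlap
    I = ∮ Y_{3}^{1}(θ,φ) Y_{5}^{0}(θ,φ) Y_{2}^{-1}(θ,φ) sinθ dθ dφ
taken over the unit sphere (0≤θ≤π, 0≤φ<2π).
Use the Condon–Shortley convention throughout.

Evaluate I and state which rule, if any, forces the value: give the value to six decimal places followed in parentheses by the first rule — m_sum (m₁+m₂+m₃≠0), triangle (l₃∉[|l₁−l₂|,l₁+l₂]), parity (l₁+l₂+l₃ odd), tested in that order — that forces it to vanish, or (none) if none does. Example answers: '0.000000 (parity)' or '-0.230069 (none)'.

0.169433 (none)

m-sum 0 ✓  L=10 even ✓  2≤2≤8 ✓
Π(2lᵢ+1) = 7×11×5 = 385
triangle coeff Δ(3,5,2) = 1/2310
Σ_t [3,3]: t=3:−1/144 = -1/144
(3j)²=10/231 [(3 5 2; 0 0 0)], sign=-1
Σ_t [2,2]: t=2:+1/288 = 1/288
(3j)²=5/231 [(3 5 2; 1 0 -1)], sign=-1
⇒ 4πI² = 250/693
I = (+1)√(250/693/(4π)) = 0.16943318
No selection rule forces the value: the integral is nonzero (none).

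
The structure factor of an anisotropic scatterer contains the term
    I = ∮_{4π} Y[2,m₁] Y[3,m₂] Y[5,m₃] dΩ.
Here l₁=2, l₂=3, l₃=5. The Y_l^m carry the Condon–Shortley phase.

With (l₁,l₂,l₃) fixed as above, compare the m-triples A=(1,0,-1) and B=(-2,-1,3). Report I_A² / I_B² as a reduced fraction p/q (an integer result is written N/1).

Shared (l₁,l₂,l₃)=(2,3,5): N and (l;000)² cancel in I_A²/I_B².
A: Δ = 0!·4!·6!/11! = 1/2310; Racah Σ t=0..0: t=0:+1/216 = 1/216; ⇒ 3j(2 3 5; 1 0 -1)² = 8/231, sgn +1
B: Δ = 0!·4!·6!/11! = 1/2310; Racah Σ t=0..0: t=0:+1/1152 = 1/1152; ⇒ 3j(2 3 5; -2 -1 3)² = 1/33, sgn +1
I_A²/I_B² = (8/231)/(1/33) = 8/7

8/7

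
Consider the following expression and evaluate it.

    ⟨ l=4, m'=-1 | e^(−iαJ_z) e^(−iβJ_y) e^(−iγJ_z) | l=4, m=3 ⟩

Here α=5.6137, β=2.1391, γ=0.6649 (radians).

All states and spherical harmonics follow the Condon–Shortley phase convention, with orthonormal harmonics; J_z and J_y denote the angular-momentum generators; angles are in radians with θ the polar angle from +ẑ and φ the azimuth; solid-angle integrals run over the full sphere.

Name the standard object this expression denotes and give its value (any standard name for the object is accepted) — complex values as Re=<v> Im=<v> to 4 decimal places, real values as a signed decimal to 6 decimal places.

Wigner D-matrix element, Re=0.3700 Im=0.1914

This is a Wigner D-matrix element — the rotation-matrix element ⟨l m'| R(α,β,γ) |l m⟩ in the angular-momentum basis.
First d^4_{-1,3}(β=2.1391), then the phase factors e^{-i(-1)α} and e^{-i(3)γ}:
c=cos(2.139100/2)=0.480519, s=sin(2.139100/2)=0.876984; N=√[6·120·5040·1]=1904.940944
k: max(0,(3)−(-1))=4 … min(4+(3),4−(-1))=5
  k=4: (−1)^0·1904.9409/(144)·0.4805^4·0.8770^4 = +0.417185
  k=5: (−1)^1·1904.9409/(240)·0.4805^2·0.8770^6 = -0.833762
d^4_{-1,3}(2.1391) = +0.417185 -0.833762 = -0.416578
Phases: e^{-i·(-1)·5.6137}=+0.784141-0.620582i, e^{-i·(3)·0.6649}=-0.411322-0.911490i ⇒ D=+0.370000+0.191408i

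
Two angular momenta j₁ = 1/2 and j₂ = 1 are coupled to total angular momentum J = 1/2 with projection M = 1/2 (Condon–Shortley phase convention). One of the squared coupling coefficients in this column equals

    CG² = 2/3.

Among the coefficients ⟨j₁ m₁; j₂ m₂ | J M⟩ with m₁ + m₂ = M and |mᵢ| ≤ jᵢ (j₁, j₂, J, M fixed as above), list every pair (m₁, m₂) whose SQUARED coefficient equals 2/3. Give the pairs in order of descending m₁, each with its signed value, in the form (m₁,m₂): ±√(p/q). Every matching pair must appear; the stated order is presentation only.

Admissible pairs with m₁+m₂ = M = 1/2: (-1/2,1), (1/2,0)
  (m₁,m₂)=(1/2,0): CG² = 1/3, CG = +√(1/3)
  (m₁,m₂)=(-1/2,1): CG² = 2/3, CG = −√(2/3)   ← matches the target
Pairs with CG² = 2/3: (-1/2,1): −√(2/3)

(-1/2,1): −√(2/3)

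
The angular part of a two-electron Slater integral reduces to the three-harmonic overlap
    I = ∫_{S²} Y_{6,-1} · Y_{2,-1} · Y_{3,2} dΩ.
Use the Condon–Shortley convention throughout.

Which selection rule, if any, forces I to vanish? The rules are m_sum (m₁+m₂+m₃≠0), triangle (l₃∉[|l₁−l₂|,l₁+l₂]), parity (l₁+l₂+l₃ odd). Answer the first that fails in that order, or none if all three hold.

m₁+m₂+m₃ = -1 − 1 + 2 = 0  ✓
triangle: need |l₁−l₂| ≤ l₃ ≤ l₁+l₂ = [4,8]; l₃=3 is outside  ✗
parity: l₁+l₂+l₃ = 11 is odd

triangle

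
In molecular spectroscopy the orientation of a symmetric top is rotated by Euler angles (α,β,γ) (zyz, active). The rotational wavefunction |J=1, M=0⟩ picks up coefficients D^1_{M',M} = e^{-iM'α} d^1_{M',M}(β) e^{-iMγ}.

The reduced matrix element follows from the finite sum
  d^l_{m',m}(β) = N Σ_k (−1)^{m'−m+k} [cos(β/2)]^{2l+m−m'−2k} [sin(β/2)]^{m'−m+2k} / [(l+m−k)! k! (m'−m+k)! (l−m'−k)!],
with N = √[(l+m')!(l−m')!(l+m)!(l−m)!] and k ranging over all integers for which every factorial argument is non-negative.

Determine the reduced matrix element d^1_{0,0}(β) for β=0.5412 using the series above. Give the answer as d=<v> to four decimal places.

d^1_{0,0}(β=0.5412) via the finite sum:
With c≡cos(β/2)=0.963611 and s≡sin(β/2)=0.267310, N=[1·1·1·1]^{1/2}=1.000000
k: max(0,(0)−(0))=0 … min(1+(0),1−(0))=1
  k=0: (−1)^0·1.0000/(1)·0.9636^2·0.2673^0 = +0.928546
  k=1: (−1)^1·1.0000/(1)·0.9636^0·0.2673^2 = -0.071454
d^1_{0,0}(0.5412) = +0.928546 -0.071454 = +0.857091

d=0.8571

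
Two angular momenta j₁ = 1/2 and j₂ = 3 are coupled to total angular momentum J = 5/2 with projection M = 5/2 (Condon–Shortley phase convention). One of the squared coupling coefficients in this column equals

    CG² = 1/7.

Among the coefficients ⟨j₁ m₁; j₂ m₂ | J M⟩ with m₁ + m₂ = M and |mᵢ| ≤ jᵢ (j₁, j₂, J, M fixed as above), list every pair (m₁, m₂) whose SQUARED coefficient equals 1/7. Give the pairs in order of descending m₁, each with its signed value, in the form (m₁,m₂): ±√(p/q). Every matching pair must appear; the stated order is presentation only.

Admissible pairs with m₁+m₂ = M = 5/2: (-1/2,3), (1/2,2)
  (m₁,m₂)=(1/2,2): CG² = 1/7, CG = +√(1/7)   ← matches the target
  (m₁,m₂)=(-1/2,3): CG² = 6/7, CG = −√(6/7)
Pairs with CG² = 1/7: (1/2,2): +√(1/7)

(1/2,2): +√(1/7)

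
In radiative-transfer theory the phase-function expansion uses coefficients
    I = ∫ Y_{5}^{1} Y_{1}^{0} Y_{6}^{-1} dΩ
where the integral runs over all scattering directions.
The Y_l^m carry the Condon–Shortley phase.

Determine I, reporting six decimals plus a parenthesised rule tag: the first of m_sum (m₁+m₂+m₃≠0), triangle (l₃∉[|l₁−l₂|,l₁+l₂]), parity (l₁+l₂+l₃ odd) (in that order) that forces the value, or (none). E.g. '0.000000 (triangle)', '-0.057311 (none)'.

-0.241725 (none)

m-sum 0 ✓  L=12 even ✓  4≤6≤6 ✓
Π(2lᵢ+1) = 11×3×13 = 429
triangle coeff Δ(5,1,6) = 1/858
Σ_t [0,0]: t=0:+1/14400 = 1/14400
(3j)²=6/143 [(5 1 6; 0 0 0)], sign=+1
Σ_t [0,0]: t=0:+1/17280 = 1/17280
(3j)²=35/858 [(5 1 6; 1 0 -1)], sign=-1
⇒ 4πI² = 105/143
I = (-1)√(105/143/(4π)) = -0.24172507
No selection rule forces the value: the integral is nonzero (none).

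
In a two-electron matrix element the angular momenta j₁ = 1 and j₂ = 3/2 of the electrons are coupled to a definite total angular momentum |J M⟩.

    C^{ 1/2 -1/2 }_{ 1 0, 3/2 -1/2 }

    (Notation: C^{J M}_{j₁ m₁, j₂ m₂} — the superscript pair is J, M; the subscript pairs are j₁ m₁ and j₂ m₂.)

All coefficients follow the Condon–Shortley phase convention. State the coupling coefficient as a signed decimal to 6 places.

-0.577350  (= −√(1/3))

triangle: 2!×0!×1!/4! = 2/24
(j±m)!: 1!×1!×1!×2!×0!×1! = 2
prefactor² = (2J+1)×Δ×N² = 1/3
  k=1: −1/(1!×1!×0!×0!×0!×1!) = -1
Σ = -1  ⇒  CG² = 1/3×(-1)² = 1/3
CG = −√(1/3) = -0.577350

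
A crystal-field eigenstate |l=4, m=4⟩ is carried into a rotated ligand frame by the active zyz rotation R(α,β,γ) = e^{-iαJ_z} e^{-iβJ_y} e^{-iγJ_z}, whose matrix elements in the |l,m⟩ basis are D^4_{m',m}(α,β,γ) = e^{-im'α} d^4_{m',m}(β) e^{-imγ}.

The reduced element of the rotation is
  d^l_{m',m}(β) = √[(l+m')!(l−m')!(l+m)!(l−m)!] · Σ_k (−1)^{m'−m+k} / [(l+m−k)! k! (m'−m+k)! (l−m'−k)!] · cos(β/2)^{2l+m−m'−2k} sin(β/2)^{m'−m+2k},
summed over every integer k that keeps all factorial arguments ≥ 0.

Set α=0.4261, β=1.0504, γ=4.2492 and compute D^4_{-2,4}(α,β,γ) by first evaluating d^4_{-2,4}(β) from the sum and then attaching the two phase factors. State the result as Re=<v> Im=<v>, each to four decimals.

Re=-0.0570 Im=0.0266

Split into d^4_{-2,4}(β=1.0504) × two z-phases.
c=cos(1.050400/2)=0.865224, s=sin(1.050400/2)=0.501386; N=√[2·720·40320·1]=7619.763776
Admissible k: 6..6 (factorial args all ≥0)
  k=6: (−1)^0·7619.7638/(1440)·0.8652^2·0.5014^6 = +0.062932
d^4_{-2,4}(1.0504) = +0.062932
Attach z-rotation phases: D = e^{-i(-2)(0.4261)}·(+0.062932)·e^{-i(4)(4.2492)} = -0.057027+0.026613i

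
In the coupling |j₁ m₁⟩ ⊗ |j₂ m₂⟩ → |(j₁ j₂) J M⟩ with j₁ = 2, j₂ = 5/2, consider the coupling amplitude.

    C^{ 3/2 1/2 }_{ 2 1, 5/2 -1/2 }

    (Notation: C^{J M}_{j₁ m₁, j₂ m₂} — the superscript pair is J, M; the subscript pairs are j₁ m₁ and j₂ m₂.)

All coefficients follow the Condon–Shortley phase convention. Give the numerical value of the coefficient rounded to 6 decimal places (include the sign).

-0.487950  (= −√(5/21))

triangle: 3!×1!×2!/7! = 12/5040
(j±m)!: 3!×1!×2!×3!×2!×1! = 144
prefactor² = (2J+1)×Δ×N² = 48/35
  k=0: +1/(0!×3!×1!×2!×0!×0!) = 1/12
  k=1: −1/(1!×2!×0!×1!×1!×1!) = -1/2
Σ = -5/12  ⇒  CG² = 48/35×(-5/12)² = 5/21
CG = −√(5/21) = -0.487950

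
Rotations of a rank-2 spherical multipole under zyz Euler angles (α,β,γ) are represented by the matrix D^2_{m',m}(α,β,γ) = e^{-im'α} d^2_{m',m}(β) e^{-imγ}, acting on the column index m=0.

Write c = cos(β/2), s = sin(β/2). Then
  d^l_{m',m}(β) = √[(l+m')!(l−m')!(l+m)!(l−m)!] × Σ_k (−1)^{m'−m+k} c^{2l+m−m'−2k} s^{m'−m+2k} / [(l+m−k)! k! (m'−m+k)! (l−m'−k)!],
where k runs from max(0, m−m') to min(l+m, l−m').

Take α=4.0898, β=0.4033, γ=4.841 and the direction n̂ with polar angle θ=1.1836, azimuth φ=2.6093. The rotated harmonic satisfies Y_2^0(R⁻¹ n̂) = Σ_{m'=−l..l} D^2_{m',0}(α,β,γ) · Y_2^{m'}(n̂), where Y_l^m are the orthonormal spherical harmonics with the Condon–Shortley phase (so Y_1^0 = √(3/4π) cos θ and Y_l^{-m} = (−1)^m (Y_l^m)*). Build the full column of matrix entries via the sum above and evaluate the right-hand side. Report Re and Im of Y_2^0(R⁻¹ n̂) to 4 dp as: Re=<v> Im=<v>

Re=-0.1787 Im=0.0000

Need the full column D^2_{m',0} for m'=−2..2 at α=4.0898, β=0.4033, γ=4.8410.
cos(β/2)=0.979737, sin(β/2)=0.200286
d^2_{-2,0}: single k=2 term ⇒ +0.094319;  D = -0.030172+0.089362i
d^2_{-1,0}: k∈[1..2] ⇒ +0.461377 -0.019281 = +0.442095;  D = -0.257804-0.359146i
d^2_{0,0}: k∈[0..2] ⇒ +0.921380 -0.154021 +0.001609 = +0.768968;  D = +0.768968+0.000000i
d^2_{1,0}: k∈[0..1] ⇒ -0.461377 +0.019281 = -0.442095;  D = +0.257804-0.359146i
d^2_{2,0}: single k=0 term ⇒ +0.094319;  D = -0.030172-0.089362i
Y_2^{m'}(θ=1.1836,φ=2.6093) and Σ D·Y over m':
  (-0.0302+0.0894i)·(+0.1606+0.2897i)  (-0.2578-0.3591i)·(-0.2327-0.1371i)  (+0.7690+0.0000i)·(-0.1805+0.0000i)  (+0.2578-0.3591i)·(+0.2327-0.1371i)  (-0.0302-0.0894i)·(+0.1606-0.2897i)
Y_2^0(R⁻¹ n̂) = -0.178714-0.000000i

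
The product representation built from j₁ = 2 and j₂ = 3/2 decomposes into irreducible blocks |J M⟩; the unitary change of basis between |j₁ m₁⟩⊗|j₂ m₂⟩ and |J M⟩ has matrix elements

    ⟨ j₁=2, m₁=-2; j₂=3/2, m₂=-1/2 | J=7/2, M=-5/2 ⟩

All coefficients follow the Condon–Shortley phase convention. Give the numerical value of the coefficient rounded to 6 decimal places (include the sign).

+0.654654

triangle: 0!×4!×3!/8! = 144/40320
(j±m)!: 0!×4!×1!×2!×1!×6! = 34560
prefactor² = (2J+1)×Δ×N² = 6912/7
  k=0: +1/(0!×0!×4!×1!×0!×2!) = 1/48
Σ = 1/48  ⇒  CG² = 6912/7×(1/48)² = 3/7
CG = +√(3/7) = +0.654654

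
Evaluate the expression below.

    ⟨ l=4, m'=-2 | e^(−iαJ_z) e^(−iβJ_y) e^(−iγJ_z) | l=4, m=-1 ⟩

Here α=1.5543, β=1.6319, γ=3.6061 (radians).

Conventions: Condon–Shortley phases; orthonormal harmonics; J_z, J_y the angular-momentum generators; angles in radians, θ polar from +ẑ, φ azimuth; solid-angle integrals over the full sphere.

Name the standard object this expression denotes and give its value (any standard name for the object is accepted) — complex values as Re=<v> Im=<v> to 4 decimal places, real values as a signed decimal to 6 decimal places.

This is a Wigner D-matrix element — the rotation-matrix element ⟨l m'| R(α,β,γ) |l m⟩ in the angular-momentum basis.
D^4_{-2,-1}(1.5543,1.6319,3.6061) = e^{-i·-2·1.5543}·d^4_{-2,-1}(1.6319)·e^{-i·-1·3.6061}. Compute d first:
c=cos(1.631900/2)=0.685177, s=sin(1.631900/2)=0.728377; N=√[2·720·6·120]=1018.233765
k: max(0,(-1)−(-2))=1 … min(4+(-1),4−(-2))=3
  k=1: (−1)^0·1018.2338/(240)·0.6852^7·0.7284^1 = +0.219084
  k=2: (−1)^1·1018.2338/(48)·0.6852^5·0.7284^3 = -1.237906
  k=3: (−1)^2·1018.2338/(72)·0.6852^3·0.7284^5 = +0.932617
d^4_{-2,-1}(1.6319) = +0.219084 -1.237906 +0.932617 = -0.086205
D = (-0.999456+0.032987i)·(-0.086205)·(-0.894042-0.447982i) = -0.078303-0.036055i

Wigner D-matrix element, Re=-0.0783 Im=-0.0361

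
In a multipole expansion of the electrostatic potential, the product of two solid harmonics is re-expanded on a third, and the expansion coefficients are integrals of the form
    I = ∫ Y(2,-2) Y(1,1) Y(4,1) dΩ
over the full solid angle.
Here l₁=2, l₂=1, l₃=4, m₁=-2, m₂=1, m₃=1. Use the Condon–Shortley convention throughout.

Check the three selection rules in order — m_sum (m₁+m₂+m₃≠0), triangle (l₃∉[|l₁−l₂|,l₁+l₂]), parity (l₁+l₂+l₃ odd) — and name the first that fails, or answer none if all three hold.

azimuthal sum: -2 + 1 + 1 = 0  ✓
l₃ must lie in [1,3]; have l₃=4  ✗
L = 2 + 1 + 4 = 7 (odd)

triangle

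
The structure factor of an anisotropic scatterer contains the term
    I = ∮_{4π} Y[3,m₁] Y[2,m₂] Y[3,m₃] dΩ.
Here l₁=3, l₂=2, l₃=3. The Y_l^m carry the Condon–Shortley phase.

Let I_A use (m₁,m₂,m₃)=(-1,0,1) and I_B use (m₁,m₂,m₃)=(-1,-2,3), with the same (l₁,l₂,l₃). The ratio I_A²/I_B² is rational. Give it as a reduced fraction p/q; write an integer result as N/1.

l's match ⇒ only the (l;m) 3-j factors differ between A and B.
A: triangle coeff Δ(3,2,3) = 1/3780; Σ_t [0,2]: t=0:+1/96 t=1:−1/6 t=2:+1/16 = -3/32; (3j)²=3/140 [(3 2 3; -1 0 1)], sign=-1
B: triangle coeff Δ(3,2,3) = 1/3780; Σ_t [0,0]: t=0:+1/96 = 1/96; (3j)²=1/42 [(3 2 3; -1 -2 3)], sign=+1
I_A²/I_B² = (3/140)/(1/42) = 9/10

9/10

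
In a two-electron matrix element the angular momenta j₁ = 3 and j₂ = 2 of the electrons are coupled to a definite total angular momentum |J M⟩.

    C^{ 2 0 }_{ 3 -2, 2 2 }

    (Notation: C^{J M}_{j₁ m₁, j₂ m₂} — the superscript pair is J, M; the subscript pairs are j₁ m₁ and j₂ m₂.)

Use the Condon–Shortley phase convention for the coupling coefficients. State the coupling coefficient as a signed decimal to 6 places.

−√(5/14) = -0.597614

j₁+j₂−J=3  J+j₁−j₂=3  J−j₁+j₂=1  j₁+j₂+J+1=8
(j₁±m₁, j₂±m₂, J±M) = (1,5,4,0,2,2)
P² = 360/7
sum k=3..3:
  [3] −1/12 = -1/12
S = -1/12
C² = P²·S² = 5/14 ; C = -0.597614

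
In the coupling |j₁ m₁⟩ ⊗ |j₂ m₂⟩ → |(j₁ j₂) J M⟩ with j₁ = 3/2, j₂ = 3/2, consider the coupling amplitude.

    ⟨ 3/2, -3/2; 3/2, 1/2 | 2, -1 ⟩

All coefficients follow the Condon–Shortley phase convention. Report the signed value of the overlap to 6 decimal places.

-0.707107  (= −√(1/2))

√[5·1!2!2!/6! · 0!3!2!1!1!3!] = √(2)
  +(−1)^1/∏(1,0,2,1,0,1)! = -1/2  (running -1/2)
⟨..|..⟩ = √(2)·(-1/2) = -0.707107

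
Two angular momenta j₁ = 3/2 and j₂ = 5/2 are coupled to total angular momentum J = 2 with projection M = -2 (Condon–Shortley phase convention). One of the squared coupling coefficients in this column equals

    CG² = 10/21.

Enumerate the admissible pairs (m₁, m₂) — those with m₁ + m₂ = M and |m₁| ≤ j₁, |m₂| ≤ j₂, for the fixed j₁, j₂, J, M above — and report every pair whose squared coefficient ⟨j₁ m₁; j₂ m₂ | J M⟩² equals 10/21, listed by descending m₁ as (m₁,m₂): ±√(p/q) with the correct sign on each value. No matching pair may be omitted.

Admissible pairs with m₁+m₂ = M = -2: (-3/2,-1/2), (-1/2,-3/2), (1/2,-5/2)
  (m₁,m₂)=(1/2,-5/2): CG² = 10/21, CG = +√(10/21)   ← matches the target
  (m₁,m₂)=(-1/2,-3/2): CG² = 8/21, CG = −√(8/21)
  (m₁,m₂)=(-3/2,-1/2): CG² = 1/7, CG = +√(1/7)
Pairs with CG² = 10/21: (1/2,-5/2): +√(10/21)

(1/2,-5/2): +√(10/21)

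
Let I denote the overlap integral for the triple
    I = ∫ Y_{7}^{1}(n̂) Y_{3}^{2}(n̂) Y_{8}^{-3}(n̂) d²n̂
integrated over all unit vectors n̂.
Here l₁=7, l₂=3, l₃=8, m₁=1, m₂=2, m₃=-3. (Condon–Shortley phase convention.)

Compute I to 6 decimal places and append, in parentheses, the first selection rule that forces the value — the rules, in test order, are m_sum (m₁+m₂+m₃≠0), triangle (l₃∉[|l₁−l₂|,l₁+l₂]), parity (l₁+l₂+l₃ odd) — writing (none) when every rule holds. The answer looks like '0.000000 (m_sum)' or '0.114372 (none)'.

Rules hold: Σm=0, L=18 even, 4≤8≤10.
N = 15·7·17 = 1785
Δ = 2!·12!·4!/19! = 1/5290740
Racah Σ t=0..2: t=0:+1/7257600 t=1:−1/2073600 t=2:+1/7257600 = -1/4838400
⇒ 3j(7 3 8; 0 0 0)² = 252/20995, sgn -1
Racah Σ t=1..2: t=1:−1/14515200 t=2:+1/11612160 = 1/58060800
⇒ 3j(7 3 8; 1 2 -3)² = 55/58786, sgn -1
4πI² = N·(3j₀)²·(3jₘ)² = 20790/1037153
I = +1·√(0.0200453/4π) = 0.03993934
No selection rule forces the value: the integral is nonzero (none).

0.039939 (none)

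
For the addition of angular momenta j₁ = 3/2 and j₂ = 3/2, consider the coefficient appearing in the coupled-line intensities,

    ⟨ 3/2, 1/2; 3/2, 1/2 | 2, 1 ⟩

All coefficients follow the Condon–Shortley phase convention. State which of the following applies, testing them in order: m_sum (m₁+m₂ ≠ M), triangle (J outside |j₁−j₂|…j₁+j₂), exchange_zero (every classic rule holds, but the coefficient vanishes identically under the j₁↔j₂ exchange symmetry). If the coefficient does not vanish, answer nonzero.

exchange_zero

m-sum: m₁+m₂ = 1/2+1/2 = 1, M = 1  ✓
triangle: |j₁−j₂| = 0 ≤ J = 2 ≤ j₁+j₂ = 3  ✓
exchange: j₁=j₂ and m₁=m₂, and (−1)^(j₁+j₂−J) = (−1)^1 = −1 forces ⟨j₁m₁;j₂m₂|JM⟩ = −⟨j₂m₂;j₁m₁|JM⟩ = −⟨j₁m₁;j₂m₂|JM⟩ ⇒ the coefficient vanishes identically
Racah sum check: Σ_k collapses to 0 ⇒ CG = 0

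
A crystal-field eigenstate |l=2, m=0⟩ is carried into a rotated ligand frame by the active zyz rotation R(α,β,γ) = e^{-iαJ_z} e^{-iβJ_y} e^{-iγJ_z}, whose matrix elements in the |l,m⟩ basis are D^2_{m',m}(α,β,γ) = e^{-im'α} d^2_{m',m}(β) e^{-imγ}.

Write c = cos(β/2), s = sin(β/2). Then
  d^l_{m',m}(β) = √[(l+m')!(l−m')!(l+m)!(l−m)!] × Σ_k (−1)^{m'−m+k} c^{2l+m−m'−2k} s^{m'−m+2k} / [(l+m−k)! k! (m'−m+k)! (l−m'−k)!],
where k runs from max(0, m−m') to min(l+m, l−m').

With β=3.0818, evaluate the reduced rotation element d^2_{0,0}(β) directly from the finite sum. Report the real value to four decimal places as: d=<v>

d=0.9946

d^2_{0,0}(β=3.0818) via the finite sum:
Half-angle: c=0.029892, s=0.999553. N=√(2·2·2·2)=4.000000
Admissible k: 0..2 (factorial args all ≥0)
  k=0: (−1)^0·4.0000/(4)·0.0299^4·0.9996^0 = +0.000001
  k=1: (−1)^1·4.0000/(1)·0.0299^2·0.9996^2 = -0.003571
  k=2: (−1)^2·4.0000/(4)·0.0299^0·0.9996^4 = +0.998214
d^2_{0,0}(3.0818) = +0.000001 -0.003571 +0.998214 = +0.994644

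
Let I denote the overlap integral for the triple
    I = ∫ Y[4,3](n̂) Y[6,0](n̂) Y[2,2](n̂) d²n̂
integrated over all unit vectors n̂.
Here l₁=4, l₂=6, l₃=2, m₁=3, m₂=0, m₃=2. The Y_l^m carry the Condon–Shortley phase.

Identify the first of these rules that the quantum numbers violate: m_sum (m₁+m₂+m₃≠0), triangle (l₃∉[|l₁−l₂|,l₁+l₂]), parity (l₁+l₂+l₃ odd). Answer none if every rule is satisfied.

Σmᵢ = 5  ✗
l₃∈[|l₁−l₂|,l₁+l₂]=[2,10], have l₃=2
Σlᵢ = 12 ⇒ even

m_sum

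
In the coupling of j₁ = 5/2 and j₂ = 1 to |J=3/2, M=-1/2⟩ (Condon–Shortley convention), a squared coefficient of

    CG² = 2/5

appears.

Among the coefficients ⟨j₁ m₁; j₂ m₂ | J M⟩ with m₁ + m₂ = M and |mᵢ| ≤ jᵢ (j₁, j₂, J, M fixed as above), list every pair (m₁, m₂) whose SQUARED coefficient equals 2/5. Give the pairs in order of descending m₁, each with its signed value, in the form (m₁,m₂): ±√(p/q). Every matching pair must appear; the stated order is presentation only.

Admissible pairs with m₁+m₂ = M = -1/2: (-3/2,1), (-1/2,0), (1/2,-1)
  (m₁,m₂)=(1/2,-1): CG² = 1/5, CG = +√(1/5)
  (m₁,m₂)=(-1/2,0): CG² = 2/5, CG = −√(2/5)   ← matches the target
  (m₁,m₂)=(-3/2,1): CG² = 2/5, CG = +√(2/5)   ← matches the target
Pairs with CG² = 2/5: (-1/2,0): −√(2/5); (-3/2,1): +√(2/5)

(-1/2,0): −√(2/5); (-3/2,1): +√(2/5)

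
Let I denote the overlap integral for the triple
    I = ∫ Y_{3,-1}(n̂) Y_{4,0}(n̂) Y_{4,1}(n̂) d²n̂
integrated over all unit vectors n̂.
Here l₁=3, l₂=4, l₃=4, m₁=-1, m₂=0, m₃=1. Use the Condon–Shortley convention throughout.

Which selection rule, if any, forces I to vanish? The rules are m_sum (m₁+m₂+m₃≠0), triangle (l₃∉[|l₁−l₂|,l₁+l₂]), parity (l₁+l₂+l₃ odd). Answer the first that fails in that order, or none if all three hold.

m₁+m₂+m₃ = -1 + 0 + 1 = 0  ✓
triangle: |3−4|=1 ≤ l₃=4 ≤ 3+4=7  ✓
parity: l₁+l₂+l₃ = 11 is odd  ✗

parity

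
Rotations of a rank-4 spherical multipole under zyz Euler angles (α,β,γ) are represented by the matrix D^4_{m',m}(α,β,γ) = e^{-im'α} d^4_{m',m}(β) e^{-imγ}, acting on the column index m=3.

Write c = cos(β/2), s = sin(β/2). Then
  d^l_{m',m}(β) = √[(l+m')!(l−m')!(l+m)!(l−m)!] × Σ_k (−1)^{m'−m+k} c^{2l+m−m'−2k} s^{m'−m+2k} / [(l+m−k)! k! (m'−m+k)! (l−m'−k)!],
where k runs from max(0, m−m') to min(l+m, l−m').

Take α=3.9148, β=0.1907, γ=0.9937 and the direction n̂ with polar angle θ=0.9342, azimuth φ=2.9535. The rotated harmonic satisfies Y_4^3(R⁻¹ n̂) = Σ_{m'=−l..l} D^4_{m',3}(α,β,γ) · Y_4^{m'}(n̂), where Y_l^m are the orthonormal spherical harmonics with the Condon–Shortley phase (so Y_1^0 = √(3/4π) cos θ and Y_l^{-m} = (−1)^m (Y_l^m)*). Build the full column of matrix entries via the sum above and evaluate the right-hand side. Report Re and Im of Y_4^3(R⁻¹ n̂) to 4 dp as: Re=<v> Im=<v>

Need the full column D^4_{m',3} for m'=−4..4 at α=3.9148, β=0.1907, γ=0.9937.
cos(β/2)=0.995458, sin(β/2)=0.095206
d^4_{-4,3}: single k=7 term ⇒ +0.000000;  D = +0.000000+0.000000i
d^4_{-3,3}: k∈[6..7] ⇒ +0.000005 -0.000000 = +0.000005;  D = -0.000004+0.000003i
d^4_{-2,3}: k∈[5..6] ⇒ +0.000087 -0.000000 = +0.000086;  D = +0.000012-0.000086i
d^4_{-1,3}: k∈[4..5] ⇒ +0.001067 -0.000006 = +0.001061;  D = +0.000631+0.000853i
d^4_{0,3}: k∈[3..4] ⇒ +0.009981 -0.000091 = +0.009890;  D = -0.009762-0.001580i
d^4_{1,3}: k∈[2..3] ⇒ +0.070005 -0.001067 = +0.068938;  D = +0.056398-0.039646i
d^4_{2,3}: k∈[1..2] ⇒ +0.345053 -0.009469 = +0.335584;  D = -0.061688+0.329866i
d^4_{3,3}: k∈[0..1] ⇒ +0.964234 -0.061739 = +0.902495;  D = -0.500862-0.750755i
d^4_{4,3}: single k=0 term ⇒ -0.260836;  D = -0.255146-0.054184i
Y_4^{m'}(θ=0.9342,φ=2.9535) and Σ D·Y over m':
  (+0.0000+0.0000i)·(+0.1351+0.1264i)  (-0.0000+0.0000i)·(-0.3269-0.2069i)  (+0.0000-0.0001i)·(+0.2965+0.1171i)  (+0.0006+0.0009i)·(+0.1169+0.0223i)  (-0.0098-0.0016i)·(-0.3418+0.0000i)  (+0.0564-0.0396i)·(-0.1169+0.0223i)  (-0.0617+0.3299i)·(+0.2965-0.1171i)  (-0.5009-0.7508i)·(+0.3269-0.2069i)  (-0.2551-0.0542i)·(+0.1351-0.1264i)
Y_4^3(R⁻¹ n̂) = -0.342356-0.005310i

Re=-0.3424 Im=-0.0053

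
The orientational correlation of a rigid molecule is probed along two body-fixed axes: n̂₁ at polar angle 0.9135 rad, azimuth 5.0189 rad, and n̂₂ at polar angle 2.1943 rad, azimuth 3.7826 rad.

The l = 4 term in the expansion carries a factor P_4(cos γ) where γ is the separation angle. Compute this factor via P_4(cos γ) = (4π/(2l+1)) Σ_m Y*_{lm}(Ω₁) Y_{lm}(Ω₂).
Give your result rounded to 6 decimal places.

0.297313

Term-by-term m-sum for l=4 (normalisation 4π/9 = 1.396263):
  [-4]  conj(Y_{4,-4})(Ω₁) = 0.05874 + 0.16358j ; Y_{4,-4}(Ω₂) = -0.16105 - 0.10495j ; Δ = 0.00771 - 0.03251j
  [-3]  conj(Y_{4,-3})(Ω₁) = -0.30175 + 0.23000j ; Y_{4,-3}(Ω₂) = -0.13490 - 0.36704j ; Δ = 0.12512 + 0.07973j
  [-2]  conj(Y_{4,-2})(Ω₁) = -0.27660 - 0.19457j ; Y_{4,-2}(Ω₂) = 0.08705 - 0.29302j ; Δ = -0.08109 + 0.06411j
  [-1]  conj(Y_{4,-1})(Ω₁) = -0.02672 + 0.08441j ; Y_{4,-1}(Ω₂) = -0.11028 + 0.08228j ; Δ = -0.00400 - 0.01151j
  [+0]  conj(Y_{4,0})(Ω₁) = -0.35138 + 0.00000j ; Y_{4,0}(Ω₂) = -0.33425 + 0.00000j ; Δ = 0.11745 + 0.00000j
  [+1]  conj(Y_{4,1})(Ω₁) = 0.02672 + 0.08441j ; Y_{4,1}(Ω₂) = 0.11028 + 0.08228j ; Δ = -0.00400 + 0.01151j
  [+2]  conj(Y_{4,2})(Ω₁) = -0.27660 + 0.19457j ; Y_{4,2}(Ω₂) = 0.08705 + 0.29302j ; Δ = -0.08109 - 0.06411j
  [+3]  conj(Y_{4,3})(Ω₁) = 0.30175 + 0.23000j ; Y_{4,3}(Ω₂) = 0.13490 - 0.36704j ; Δ = 0.12512 - 0.07973j
  [+4]  conj(Y_{4,4})(Ω₁) = 0.05874 - 0.16358j ; Y_{4,4}(Ω₂) = -0.16105 + 0.10495j ; Δ = 0.00771 + 0.03251j
Total Σ_m = 0.21293 - 0.00000j. Multiply by 1.396263: 0.29731 - 0.00000j. P_4(cos γ) = 0.297313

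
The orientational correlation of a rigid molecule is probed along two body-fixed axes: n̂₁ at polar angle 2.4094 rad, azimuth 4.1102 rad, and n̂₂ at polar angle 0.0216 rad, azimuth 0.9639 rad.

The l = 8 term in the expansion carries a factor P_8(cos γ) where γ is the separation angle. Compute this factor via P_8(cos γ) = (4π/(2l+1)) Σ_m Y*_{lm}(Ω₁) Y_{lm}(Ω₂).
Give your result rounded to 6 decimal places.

Expand P_8 via completeness: Σ_{m} conj(Y_{8,m}) at Ω₁ times Y_{8,m} at Ω₂ —
  m=-8: Y*=+0.002157+0.020445i  Y=+0.000000-0.000000i  product +0.000000+0.000000i
  m=-7: Y*=+0.080414+0.043625i  Y=+0.000000-0.000000i  product +0.000000+0.000000i
  m=-6: Y*=+0.218382-0.111355i  Y=+0.000000+0.000000i  product +0.000000+0.000000i
  m=-5: Y*=+0.055712-0.424001i  Y=+0.000000+0.000000i  product +0.000000+0.000000i
  m=-4: Y*=-0.326635-0.293984i  Y=-0.000002+0.000002i  product +0.000001+0.000000i
  m=-3: Y*=-0.103852+0.024949i  Y=-0.000136-0.000035i  product +0.000015+0.000000i
  m=-2: Y*=+0.118676-0.309254i  Y=-0.001678-0.004500i  product -0.001591-0.000015i
  m=-1: Y*=-0.158544-0.230658i  Y=+0.060537-0.087190i  product -0.029709-0.000140i
  m=+0: Y*=+0.253217-0.000000i  Y=+1.153359+0.000000i  product +0.292050+0.000000i
  m=+1: Y*=+0.158544-0.230658i  Y=-0.060537-0.087190i  product -0.029709+0.000140i
  m=+2: Y*=+0.118676+0.309254i  Y=-0.001678+0.004500i  product -0.001591+0.000015i
  m=+3: Y*=+0.103852+0.024949i  Y=+0.000136-0.000035i  product +0.000015-0.000000i
  m=+4: Y*=-0.326635+0.293984i  Y=-0.000002-0.000002i  product +0.000001-0.000000i
  m=+5: Y*=-0.055712-0.424001i  Y=-0.000000+0.000000i  product +0.000000-0.000000i
  m=+6: Y*=+0.218382+0.111355i  Y=+0.000000-0.000000i  product +0.000000-0.000000i
  m=+7: Y*=-0.080414+0.043625i  Y=-0.000000-0.000000i  product +0.000000-0.000000i
  m=+8: Y*=+0.002157-0.020445i  Y=+0.000000+0.000000i  product +0.000000-0.000000i
Σ over m = +0.229484-0.000000i; ×(4π/17) → +0.169634-0.000000i. Real part: 0.169634

0.169634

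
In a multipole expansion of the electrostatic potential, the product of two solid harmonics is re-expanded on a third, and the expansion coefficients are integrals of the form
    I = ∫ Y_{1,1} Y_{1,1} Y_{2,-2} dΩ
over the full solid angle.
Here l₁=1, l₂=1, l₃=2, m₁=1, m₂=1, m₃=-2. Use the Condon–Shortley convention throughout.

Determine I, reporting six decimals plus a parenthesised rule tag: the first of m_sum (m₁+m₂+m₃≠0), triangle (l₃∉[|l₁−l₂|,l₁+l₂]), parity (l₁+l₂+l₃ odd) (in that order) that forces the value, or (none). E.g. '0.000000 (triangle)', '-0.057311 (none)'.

0.309019 (none)

m-sum 0 ✓  L=4 even ✓  0≤2≤2 ✓
Π(2lᵢ+1) = 3×3×5 = 45
triangle coeff Δ(1,1,2) = 1/30
Σ_t [0,0]: t=0:+1/1 = 1/1
(3j)²=2/15 [(1 1 2; 0 0 0)], sign=+1
Σ_t [0,0]: t=0:+1/4 = 1/4
(3j)²=1/5 [(1 1 2; 1 1 -2)], sign=+1
⇒ 4πI² = 6/5
I = (+1)√(6/5/(4π)) = 0.30901936
No selection rule forces the value: the integral is nonzero (none).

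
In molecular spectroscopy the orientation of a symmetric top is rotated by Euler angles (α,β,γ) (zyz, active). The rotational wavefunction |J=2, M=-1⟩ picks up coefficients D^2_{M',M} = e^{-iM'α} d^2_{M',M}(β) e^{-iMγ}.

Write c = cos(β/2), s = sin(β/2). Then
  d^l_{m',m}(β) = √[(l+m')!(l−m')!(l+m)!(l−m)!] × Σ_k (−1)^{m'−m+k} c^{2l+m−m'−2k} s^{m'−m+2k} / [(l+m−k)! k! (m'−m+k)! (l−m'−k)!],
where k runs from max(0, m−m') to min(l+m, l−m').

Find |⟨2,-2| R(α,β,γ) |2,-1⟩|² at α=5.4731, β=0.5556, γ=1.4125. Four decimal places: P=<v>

First d^2_{-2,-1}(β=0.5556), then the phase factors e^{-i(-2)α} and e^{-i(-1)γ}:
c=cos(0.555600/2)=0.961661, s=sin(0.555600/2)=0.274241; N=√[1·24·1·6]=12.000000
k∈{1} keeps every argument non-negative
  k=1: (−1)^0·12.0000/(6)·0.9617^3·0.2742^1 = +0.487784
d^2_{-2,-1}(0.5556) = +0.487784
|D^2_{-2,-1}|² = |d^2_{-2,-1}(β)|² = (+0.487784)² = 0.237934 (the z-rotation phases have unit modulus)

P=0.2379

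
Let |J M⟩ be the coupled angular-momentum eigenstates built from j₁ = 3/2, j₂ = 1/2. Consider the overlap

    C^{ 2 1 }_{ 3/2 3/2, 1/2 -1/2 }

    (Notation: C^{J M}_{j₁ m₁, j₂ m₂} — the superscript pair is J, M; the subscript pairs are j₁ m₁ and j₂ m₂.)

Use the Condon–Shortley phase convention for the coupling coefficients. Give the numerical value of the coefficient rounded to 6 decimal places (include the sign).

triangle: 0!×3!×1!/5! = 6/120
(j±m)!: 3!×0!×0!×1!×3!×1! = 36
prefactor² = (2J+1)×Δ×N² = 9
  k=0: +1/(0!×0!×0!×0!×3!×1!) = 1/6
Σ = 1/6  ⇒  CG² = 9×(1/6)² = 1/4
CG = +√(1/4) = +0.500000

+0.500000  (= +√(1/4))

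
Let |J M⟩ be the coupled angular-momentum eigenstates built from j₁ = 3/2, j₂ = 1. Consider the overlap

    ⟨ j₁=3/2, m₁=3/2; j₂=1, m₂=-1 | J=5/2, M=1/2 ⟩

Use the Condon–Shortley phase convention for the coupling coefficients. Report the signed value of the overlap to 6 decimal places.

+0.316228

j₁+j₂−J=0  J+j₁−j₂=3  J−j₁+j₂=2  j₁+j₂+J+1=6
(j₁±m₁, j₂±m₂, J±M) = (3,0,0,2,3,2)
P² = 72/5
sum k=0..0:
  [0] +1/12 = 1/12
S = 1/12
C² = P²·S² = 1/10 ; C = +0.316228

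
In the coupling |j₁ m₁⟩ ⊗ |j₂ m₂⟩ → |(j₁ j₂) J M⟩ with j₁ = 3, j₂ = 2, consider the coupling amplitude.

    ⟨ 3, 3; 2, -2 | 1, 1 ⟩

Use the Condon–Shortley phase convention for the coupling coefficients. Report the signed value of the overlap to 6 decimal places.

+0.654654  (= +√(3/7))

triangle: 4!*2!*0!/7! = 48/5040
(j±m)!: 6!*0!*0!*4!*2!*0! = 34560
prefactor² = (2J+1)*Δ*N² = 6912/7
  k=0: +1/(0!*4!*0!*0!*2!*0!) = 1/48
Σ = 1/48  ⇒  CG² = 6912/7*(1/48)² = 3/7
CG = +√(3/7) = +0.654654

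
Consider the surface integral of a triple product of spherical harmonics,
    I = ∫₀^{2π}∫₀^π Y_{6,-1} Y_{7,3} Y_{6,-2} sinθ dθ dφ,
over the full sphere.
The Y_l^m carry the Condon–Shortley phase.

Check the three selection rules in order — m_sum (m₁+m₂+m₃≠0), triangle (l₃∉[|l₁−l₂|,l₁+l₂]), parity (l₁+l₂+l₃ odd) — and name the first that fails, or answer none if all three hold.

m₁+m₂+m₃ = -1 + 3 − 2 = 0  ✓
triangle: |6−7|=1 ≤ l₃=6 ≤ 6+7=13  ✓
parity: l₁+l₂+l₃ = 19 is odd  ✗

parity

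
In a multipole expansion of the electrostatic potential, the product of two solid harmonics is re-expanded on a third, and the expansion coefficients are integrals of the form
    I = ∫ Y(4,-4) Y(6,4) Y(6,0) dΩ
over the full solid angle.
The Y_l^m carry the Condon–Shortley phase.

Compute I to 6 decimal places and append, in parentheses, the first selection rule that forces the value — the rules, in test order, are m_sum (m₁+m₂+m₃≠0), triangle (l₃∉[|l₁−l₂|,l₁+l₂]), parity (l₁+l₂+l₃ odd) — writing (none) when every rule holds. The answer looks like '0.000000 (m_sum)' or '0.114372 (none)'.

0.141673 (none)

m-sum 0 ✓  L=16 even ✓  2≤6≤10 ✓
Π(2lᵢ+1) = 9×13×13 = 1521
triangle coeff Δ(4,6,6) = 1/15315300
Σ_t [0,4]: t=0:+1/829440 t=1:−1/25920 t=2:+1/9216 t=3:−1/25920 t=4:+1/829440 = 7/207360
(3j)²=28/2431 [(4 6 6; 0 0 0)], sign=+1
Σ_t [4,4]: t=4:+1/829440 = 1/829440
(3j)²=35/2431 [(4 6 6; -4 4 0)], sign=+1
⇒ 4πI² = 8820/34969
I = (+1)√(8820/34969/(4π)) = 0.14167322
No selection rule forces the value: the integral is nonzero (none).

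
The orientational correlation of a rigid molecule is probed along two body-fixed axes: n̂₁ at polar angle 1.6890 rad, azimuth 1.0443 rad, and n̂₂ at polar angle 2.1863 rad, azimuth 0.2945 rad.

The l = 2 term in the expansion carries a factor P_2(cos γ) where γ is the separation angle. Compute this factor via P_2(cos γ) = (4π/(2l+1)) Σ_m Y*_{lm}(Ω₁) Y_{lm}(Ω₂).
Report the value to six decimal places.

0.156257

Addition theorem: P_2(cos γ) = (4π/5) Σ_m Y*_{lm}(Ω₁) Y_{lm}(Ω₂), m = −2…2:
  m=-2: (-0.188536+0.330969i) × (+0.214117-0.143053i) = +0.006977+0.097837i  (running Σ = +0.006977+0.097837i)
  m=-1: (-0.045462-0.078218i) × (-0.348510+0.105710i) = +0.024112+0.022454i  (running Σ = +0.031090+0.120291i)
  m=0: (-0.302233-0.000000i) × (+0.000021+0.000000i) = -0.000006-0.000000i  (running Σ = +0.031083+0.120291i)
  m=1: (+0.045462-0.078218i) × (+0.348510+0.105710i) = +0.024112-0.022454i  (running Σ = +0.055195+0.097837i)
  m=2: (-0.188536-0.330969i) × (+0.214117+0.143053i) = +0.006977-0.097837i  (running Σ = +0.062173+0.000000i)
Σ over m = +0.062173+0.000000i; ×(4π/5) → +0.156257+0.000000i. Real part: 0.156257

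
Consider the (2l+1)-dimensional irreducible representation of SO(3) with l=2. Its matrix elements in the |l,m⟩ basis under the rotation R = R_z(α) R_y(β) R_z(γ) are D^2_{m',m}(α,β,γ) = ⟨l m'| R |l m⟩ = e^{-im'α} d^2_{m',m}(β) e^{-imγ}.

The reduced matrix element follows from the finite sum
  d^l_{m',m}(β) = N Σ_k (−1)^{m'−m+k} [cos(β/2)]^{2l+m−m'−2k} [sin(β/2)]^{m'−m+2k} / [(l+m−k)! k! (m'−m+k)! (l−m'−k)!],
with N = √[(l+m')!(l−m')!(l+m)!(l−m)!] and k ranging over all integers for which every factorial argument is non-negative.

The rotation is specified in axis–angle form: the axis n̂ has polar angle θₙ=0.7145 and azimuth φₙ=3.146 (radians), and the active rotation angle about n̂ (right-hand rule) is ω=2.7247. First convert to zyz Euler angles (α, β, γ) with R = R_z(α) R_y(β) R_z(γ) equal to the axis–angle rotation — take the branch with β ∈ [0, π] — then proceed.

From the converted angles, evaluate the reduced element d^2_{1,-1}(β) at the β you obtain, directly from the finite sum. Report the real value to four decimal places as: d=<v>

d=0.5573

Axis–angle → zyz. n̂ = (sinθₙcosφₙ, sinθₙsinφₙ, cosθₙ) = (-0.655233, -0.002888, +0.755421), ω = 2.7247.
R = I cosω + sinω [n̂]ₓ + (1−cosω) n̂n̂ᵀ gives
  R = [-0.092461, -0.302264, -0.948729; +0.309508, -0.914336, +0.261142; -0.946391, -0.269494, +0.178094]
β = atan2(√(R₁₃²+R₂₃²), R₃₃) = 1.391747; α = atan2(R₂₃, R₁₃) mod 2π = 2.872990; γ = atan2(R₃₂, −R₃₁) mod 2π = 6.005768
d^2_{1,-1}(β=1.3917) via the finite sum:
With c≡cos(β/2)=0.767494 and s≡sin(β/2)=0.641056, N=[6·1·1·6]^{1/2}=6.000000
k∈{0,1} keeps every argument non-negative
  k=0: (−1)^2·6.0000/(2)·0.7675^2·0.6411^2 = +0.726212
  k=1: (−1)^3·6.0000/(6)·0.7675^0·0.6411^4 = -0.168882
d^2_{1,-1}(1.3917) = +0.726212 -0.168882 = +0.557330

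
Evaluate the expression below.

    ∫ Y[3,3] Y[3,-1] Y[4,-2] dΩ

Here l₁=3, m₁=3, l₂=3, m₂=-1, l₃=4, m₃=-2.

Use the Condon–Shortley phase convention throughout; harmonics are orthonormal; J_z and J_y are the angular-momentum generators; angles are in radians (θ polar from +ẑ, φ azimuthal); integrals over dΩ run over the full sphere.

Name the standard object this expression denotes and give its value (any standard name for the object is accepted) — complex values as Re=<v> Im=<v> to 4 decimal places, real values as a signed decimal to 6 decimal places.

This is a Gaunt coefficient — the integral of a triple product of spherical harmonics over the sphere.
Rules hold: Σm=0, L=10 even, 0≤4≤6.
N = 7·7·9 = 441
Δ = 2!·4!·4!/11! = 1/34650
Racah Σ t=0..2: t=0:+1/72 t=1:−1/16 t=2:+1/72 = -5/144
⇒ 3j(3 3 4; 0 0 0)² = 2/77, sgn -1
Racah Σ t=0..0: t=0:+1/192 = 1/192
⇒ 3j(3 3 4; 3 -1 -2)² = 3/77, sgn +1
4πI² = N·(3j₀)²·(3jₘ)² = 54/121
I = -1·√(0.446281/4π) = -0.18845135

Gaunt coefficient, -0.188451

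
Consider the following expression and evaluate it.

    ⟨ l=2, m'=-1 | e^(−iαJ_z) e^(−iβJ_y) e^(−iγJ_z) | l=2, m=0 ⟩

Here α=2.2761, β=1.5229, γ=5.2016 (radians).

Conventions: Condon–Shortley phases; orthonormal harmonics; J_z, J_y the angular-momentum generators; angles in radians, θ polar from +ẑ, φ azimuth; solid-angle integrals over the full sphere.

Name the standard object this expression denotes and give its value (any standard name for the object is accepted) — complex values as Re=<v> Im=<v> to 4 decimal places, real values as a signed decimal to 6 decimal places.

Wigner D-matrix element, Re=-0.0380 Im=0.0446

This is a Wigner D-matrix element — the rotation-matrix element ⟨l m'| R(α,β,γ) |l m⟩ in the angular-momentum basis.
Split into d^2_{-1,0}(β=1.5229) × two z-phases.
With c≡cos(β/2)=0.723836 and s≡sin(β/2)=0.689972, N=[1·6·2·2]^{1/2}=4.898979
The bounds max(0,m−m')=1 and min(l+m,l−m')=2 give 2 terms
  k=1: (−1)^0·4.8990/(2)·0.7238^3·0.6900^1 = +0.640956
  k=2: (−1)^1·4.8990/(2)·0.7238^1·0.6900^3 = -0.582385
d^2_{-1,0}(1.5229) = +0.640956 -0.582385 = +0.058571
D = (-0.648265+0.761415i)·(+0.058571)·(+1.000000+0.000000i) = -0.037970+0.044597i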